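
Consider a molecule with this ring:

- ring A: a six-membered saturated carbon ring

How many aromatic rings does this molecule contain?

Ring A has only sp³ atoms, so it is not fully conjugated — not aromatic (cyclohexane).

0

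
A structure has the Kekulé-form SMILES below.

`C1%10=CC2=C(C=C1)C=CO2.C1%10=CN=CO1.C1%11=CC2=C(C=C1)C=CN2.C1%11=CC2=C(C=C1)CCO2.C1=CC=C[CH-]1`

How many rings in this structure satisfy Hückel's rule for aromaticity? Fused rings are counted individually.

The SMILES encodes a six-membered carbon ring with three alternating C=C double bonds, fused to a five-membered ring containing one oxygen and two C=C double bonds; a five-membered ring with an oxygen at position 1 and a nitrogen at position 3 (in a C=N bond), with two double bonds; a six-membered carbon ring with three alternating C=C double bonds, fused to a five-membered ring containing one N–H nitrogen and two C=C double bonds; a six-membered carbon ring with three alternating C=C double bonds, fused to a five-membered ring containing one oxygen and two sp³ carbons; a five-membered all-carbon ring bearing a negative charge on one carbon, with two C=C double bonds.
The fused 6/5-membered bicyclic (with one oxygen) is a single π system with 9 sp² atoms and 10 π electrons from ring double bonds plus a heteroatom lone pair. 10 = 4(2)+2, so the system is aromatic and both rings count as aromatic (benzofuran).
The 5-membered ring with one oxygen and one =N– has a continuous p-orbital overlap around the ring; 2 ring double bonds (4 π electrons) plus a heteroatom lone pair (2) give 6 π electrons. That satisfies 4n+2 with n=1, so it is aromatic (oxazole).
The fused 6/5-membered bicyclic (with one N–H) is a single π system with 9 sp² atoms and 10 π electrons from ring double bonds plus a heteroatom lone pair. 10 = 4(2)+2, so the system is aromatic and both rings count as aromatic (indole).
The 6-membered ring is planar and fully conjugated; 3 ring double bonds give 6 π electrons. That satisfies 4n+2 with n=1, so it is aromatic (benzene ring).
The 5-membered ring with one oxygen has two sp³ carbons, so it is not fully conjugated — not aromatic (oxolane ring).
The 5-membered ring has a continuous p-orbital overlap around the ring; 2 ring double bonds (4 π electrons) plus the carbanion lone pair (2) give 6 π electrons. 6 = 4(1)+2, so it is aromatic (cyclopentadienyl anion).
7 of the 8 rings are aromatic. Total: 7.

7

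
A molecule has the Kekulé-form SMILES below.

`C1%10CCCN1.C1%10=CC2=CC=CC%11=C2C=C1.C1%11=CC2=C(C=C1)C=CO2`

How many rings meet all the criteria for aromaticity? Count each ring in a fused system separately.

The SMILES encodes a five-membered saturated ring of four carbons and one N–H nitrogen; two fused six-membered carbon rings, each with three alternating C=C double bonds; a six-membered carbon ring with three alternating C=C double bonds, fused to a five-membered ring containing one oxygen and two C=C double bonds.
The 5-membered ring with one N–H has only sp³ atoms, so it is not fully conjugated — not aromatic (pyrrolidine).
The fused 6/6-membered bicyclic is a single π system with 10 sp² atoms and 10 π electrons from ring double bonds. 10 = 4(2)+2, so the system is aromatic and both rings count as aromatic (naphthalene).
The fused 6/5-membered bicyclic (with one oxygen) is a single π system with 9 sp² atoms and 10 π electrons from ring double bonds plus a heteroatom lone pair. 10 = 4(2)+2, so the system is aromatic and both rings count as aromatic (benzofuran).
4 of the 5 rings are aromatic. Total: 4.

4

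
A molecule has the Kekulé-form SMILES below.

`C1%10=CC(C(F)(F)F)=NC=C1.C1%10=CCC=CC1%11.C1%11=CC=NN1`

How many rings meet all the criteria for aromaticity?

2

The SMILES encodes a six-membered ring of five carbons and one nitrogen with three alternating double bonds; a six-membered carbon ring with two isolated C=C double bonds and two sp³ carbons; a five-membered ring with two adjacent nitrogens (one bearing H, one in a double bond) and two double bonds.
The 6-membered ring with one nitrogen is planar and fully conjugated; 3 ring double bonds give 6 π electrons. 6 = 4(1)+2, so it is aromatic (pyridine).
The 6-membered ring has two sp³ carbons, so it is not fully conjugated — not aromatic (1,4-cyclohexadiene).
The 5-membered ring with two adjacent nitrogens (one N–H, one =N–) is planar and fully conjugated; 2 ring double bonds (4 π electrons) plus a heteroatom lone pair (2) give 6 π electrons. 6 = 4(1)+2, so it is aromatic (pyrazole).
2 of the 3 rings are aromatic. Total: 2.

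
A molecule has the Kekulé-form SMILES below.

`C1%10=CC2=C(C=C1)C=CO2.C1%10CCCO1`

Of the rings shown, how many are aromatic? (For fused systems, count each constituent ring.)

The SMILES encodes a six-membered carbon ring with three alternating C=C double bonds, fused to a five-membered ring containing one oxygen and two C=C double bonds; a five-membered saturated ring of four carbons and one oxygen.
The fused 6/5-membered bicyclic (with one oxygen) is a single π system with 9 sp² atoms and 10 π electrons from ring double bonds plus a heteroatom lone pair. 10 = 4(2)+2, so the system is aromatic and both rings count as aromatic (benzofuran).
The 5-membered ring with one oxygen has only sp³ atoms, so it is not fully conjugated — not aromatic (tetrahydrofuran).
2 of the 3 rings are aromatic. Total: 2.

2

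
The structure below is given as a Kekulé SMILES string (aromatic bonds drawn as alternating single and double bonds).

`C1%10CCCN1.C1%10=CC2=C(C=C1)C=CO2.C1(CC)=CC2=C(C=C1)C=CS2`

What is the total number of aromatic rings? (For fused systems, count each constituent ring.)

4

The SMILES encodes a five-membered saturated ring of four carbons and one N–H nitrogen; a six-membered carbon ring with three alternating C=C double bonds, fused to a five-membered ring containing one oxygen and two C=C double bonds; a six-membered carbon ring with three alternating C=C double bonds, fused to a five-membered ring containing one sulfur and two C=C double bonds.
The 5-membered ring with one N–H has only sp³ atoms, so it is not fully conjugated — not aromatic (pyrrolidine).
The fused 6/5-membered bicyclic (with one oxygen) is a single π system with 9 sp² atoms and 10 π electrons from ring double bonds plus a heteroatom lone pair. 10 = 4(2)+2, so the system is aromatic and both rings count as aromatic (benzofuran).
The fused 6/5-membered bicyclic (with one sulfur) is a single π system with 9 sp² atoms and 10 π electrons from ring double bonds plus a heteroatom lone pair. 10 = 4(2)+2, so the system is aromatic and both rings count as aromatic (benzothiophene).
4 of the 5 rings are aromatic. Total: 4.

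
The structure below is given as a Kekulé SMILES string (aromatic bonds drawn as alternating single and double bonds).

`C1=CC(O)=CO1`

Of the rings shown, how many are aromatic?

1

The SMILES encodes a five-membered ring of four carbons and one oxygen, with two C=C double bonds.
The 5-membered ring with one oxygen is planar and fully conjugated; 2 ring double bonds (4 π electrons) plus a heteroatom lone pair (2) give 6 π electrons. That satisfies 4n+2 with n=1, so it is aromatic (furan).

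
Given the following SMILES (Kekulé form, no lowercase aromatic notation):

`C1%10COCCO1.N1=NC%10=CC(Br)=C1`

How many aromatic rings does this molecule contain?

The SMILES encodes a six-membered saturated ring with oxygens at positions 1 and 4; a six-membered ring with two adjacent nitrogens and three alternating double bonds.
The 6-membered ring with two oxygens (1,4) has only sp³ atoms, so it is not fully conjugated — not aromatic (1,4-dioxane).
The 6-membered ring with two nitrogens (1,2) is fully conjugated (every ring atom contributes a p orbital); 3 ring double bonds give 6 π electrons. That satisfies 4n+2 with n=1, so it is aromatic (pyridazine).
1 of the 2 rings is aromatic. Total: 1.

1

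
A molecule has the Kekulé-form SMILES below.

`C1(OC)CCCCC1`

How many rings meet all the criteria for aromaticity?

0

The SMILES encodes a six-membered saturated carbon ring.
The 6-membered ring has only sp³ atoms, so it is not fully conjugated — not aromatic (cyclohexane).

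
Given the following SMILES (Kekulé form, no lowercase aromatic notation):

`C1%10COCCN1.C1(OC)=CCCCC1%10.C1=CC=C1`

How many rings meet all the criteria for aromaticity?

0

The SMILES encodes a six-membered saturated ring with an oxygen and an N–H nitrogen at positions 1 and 4; a six-membered carbon ring with one C=C double bond; a four-membered carbon ring with two alternating C=C double bonds.
The 6-membered ring with one oxygen and one N–H (1,4) has only sp³ atoms, so it is not fully conjugated — not aromatic (morpholine).
The 6-membered ring has four sp³ carbons, so it is not fully conjugated — not aromatic (cyclohexene).
The 4-membered ring has only sp² ring atoms; a planar conformation would have a fully conjugated π system of 4 electrons. But 4 = 4(1), which is 4n not 4n+2, so it is not aromatic (cyclobutadiene) — cyclobutadiene is antiaromatic and distorts to a rectangle.
None of the rings are aromatic. Total: 0.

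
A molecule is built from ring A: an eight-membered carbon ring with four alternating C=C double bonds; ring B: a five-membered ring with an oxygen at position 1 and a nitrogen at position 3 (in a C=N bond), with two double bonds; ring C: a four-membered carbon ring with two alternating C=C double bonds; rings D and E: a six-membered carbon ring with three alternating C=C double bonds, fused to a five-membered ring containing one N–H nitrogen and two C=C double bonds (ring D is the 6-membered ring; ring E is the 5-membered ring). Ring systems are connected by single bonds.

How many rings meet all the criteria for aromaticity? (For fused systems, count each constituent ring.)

3

Ring A has only sp² ring atoms; a planar conformation would have a fully conjugated π system of 8 electrons. But 8 = 4(2), which is 4n not 4n+2, so ring A is not aromatic (cyclooctatetraene) — cyclooctatetraene distorts into a non-planar tub to avoid antiaromaticity.
Ring B is fully conjugated (every ring atom contributes a p orbital); 2 ring double bonds (4 π electrons) plus a heteroatom lone pair (2) give 6 π electrons. That satisfies 4n+2 with n=1, so ring B is aromatic (oxazole).
Ring C has only sp² ring atoms; a planar conformation would have a fully conjugated π system of 4 electrons. But 4 = 4(1), which is 4n not 4n+2, so ring C is not aromatic (cyclobutadiene) — cyclobutadiene is antiaromatic and distorts to a rectangle.
Rings D and E form a fused bicyclic system (with one N–H) with 9 sp² atoms and 10 π electrons from ring double bonds plus a heteroatom lone pair. 10 = 4(2)+2, so the system is aromatic and both rings count as aromatic (indole).
Aromatic: B, D, E. Total: 3.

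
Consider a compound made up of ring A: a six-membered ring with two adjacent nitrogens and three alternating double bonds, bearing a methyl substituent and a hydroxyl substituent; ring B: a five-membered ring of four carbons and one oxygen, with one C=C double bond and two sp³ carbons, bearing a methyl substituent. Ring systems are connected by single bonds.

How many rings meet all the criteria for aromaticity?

Ring A is planar and fully conjugated; 3 ring double bonds give 6 π electrons. Since 6 = 4n+2 (n=1), ring A is aromatic (pyridazine).
Ring B has two sp³ carbons, so it is not fully conjugated — not aromatic (2,3-dihydrofuran).
Aromatic: A. Total: 1.

1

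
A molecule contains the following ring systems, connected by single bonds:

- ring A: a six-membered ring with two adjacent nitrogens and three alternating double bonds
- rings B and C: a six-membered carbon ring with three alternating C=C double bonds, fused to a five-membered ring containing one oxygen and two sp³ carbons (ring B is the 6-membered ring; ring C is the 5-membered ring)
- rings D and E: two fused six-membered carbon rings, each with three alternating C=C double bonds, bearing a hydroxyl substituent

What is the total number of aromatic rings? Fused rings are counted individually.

Ring A is fully conjugated (every ring atom contributes a p orbital); 3 ring double bonds give 6 π electrons. 6 = 4(1)+2, so ring A is aromatic (pyridazine).
Ring B is planar and fully conjugated; 3 ring double bonds give 6 π electrons. That satisfies 4n+2 with n=1, so ring B is aromatic (benzene ring).
Ring C has two sp³ carbons, so it is not fully conjugated — not aromatic (oxolane ring).
Rings D and E form a fused bicyclic system with 10 sp² atoms and 10 π electrons from ring double bonds. 10 = 4(2)+2, so the system is aromatic and both rings count as aromatic (naphthalene).
Aromatic: A, B, D, E. Total: 4.

4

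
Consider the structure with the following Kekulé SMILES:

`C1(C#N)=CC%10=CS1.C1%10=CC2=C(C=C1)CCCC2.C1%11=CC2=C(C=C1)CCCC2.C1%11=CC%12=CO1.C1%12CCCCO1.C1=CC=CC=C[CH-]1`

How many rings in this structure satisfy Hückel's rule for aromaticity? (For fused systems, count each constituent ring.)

The SMILES encodes a five-membered ring of four carbons and one sulfur, with two C=C double bonds; a six-membered carbon ring with three alternating C=C double bonds, fused to a saturated six-membered carbon ring; a six-membered carbon ring with three alternating C=C double bonds, fused to a saturated six-membered carbon ring; a five-membered ring of four carbons and one oxygen, with two C=C double bonds; a six-membered saturated ring of five carbons and one oxygen; a seven-membered all-carbon ring bearing a negative charge on one carbon, with three C=C double bonds.
The 5-membered ring with one sulfur has a continuous p-orbital overlap around the ring; 2 ring double bonds (4 π electrons) plus a heteroatom lone pair (2) give 6 π electrons. Since 6 = 4n+2 (n=1), it is aromatic (thiophene).
The 6-membered ring is planar and fully conjugated; 3 ring double bonds give 6 π electrons. 6 = 4(1)+2, so it is aromatic (benzene ring).
The second 6-membered ring has four sp³ carbons, so it is not fully conjugated — not aromatic (cyclohexane ring).
The third 6-membered ring has a continuous p-orbital overlap around the ring; 3 ring double bonds give 6 π electrons. That satisfies 4n+2 with n=1, so it is aromatic (benzene ring).
The fourth 6-membered ring has four sp³ carbons, so it is not fully conjugated — not aromatic (cyclohexane ring).
The 5-membered ring with one oxygen has a continuous p-orbital overlap around the ring; 2 ring double bonds (4 π electrons) plus a heteroatom lone pair (2) give 6 π electrons. 6 = 4(1)+2, so it is aromatic (furan).
The 6-membered ring with one oxygen has only sp³ atoms, so it is not fully conjugated — not aromatic (tetrahydropyran).
The 7-membered ring has only sp² ring atoms; a planar conformation would have a fully conjugated π system of 8 electrons. But 8 = 4(2), which is 4n not 4n+2, so it is not aromatic (cycloheptatrienyl anion).
4 of the 8 rings are aromatic. Total: 4.

4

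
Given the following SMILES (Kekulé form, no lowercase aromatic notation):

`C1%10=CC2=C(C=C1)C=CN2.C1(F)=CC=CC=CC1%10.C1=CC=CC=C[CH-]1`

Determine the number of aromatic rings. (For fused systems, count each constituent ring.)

The SMILES encodes a six-membered carbon ring with three alternating C=C double bonds, fused to a five-membered ring containing one N–H nitrogen and two C=C double bonds; a seven-membered carbon ring with three C=C double bonds and one sp³ carbon; a seven-membered all-carbon ring bearing a negative charge on one carbon, with three C=C double bonds.
The fused 6/5-membered bicyclic (with one N–H) is a single π system with 9 sp² atoms and 10 π electrons from ring double bonds plus a heteroatom lone pair. 10 = 4(2)+2, so the system is aromatic and both rings count as aromatic (indole).
The 7-membered ring has one sp³ carbon, so it is not fully conjugated — not aromatic (cycloheptatriene).
The second 7-membered ring has only sp² ring atoms; a planar conformation would have a fully conjugated π system of 8 electrons. But 8 = 4(2), which is 4n not 4n+2, so it is not aromatic (cycloheptatrienyl anion).
2 of the 4 rings are aromatic. Total: 2.

2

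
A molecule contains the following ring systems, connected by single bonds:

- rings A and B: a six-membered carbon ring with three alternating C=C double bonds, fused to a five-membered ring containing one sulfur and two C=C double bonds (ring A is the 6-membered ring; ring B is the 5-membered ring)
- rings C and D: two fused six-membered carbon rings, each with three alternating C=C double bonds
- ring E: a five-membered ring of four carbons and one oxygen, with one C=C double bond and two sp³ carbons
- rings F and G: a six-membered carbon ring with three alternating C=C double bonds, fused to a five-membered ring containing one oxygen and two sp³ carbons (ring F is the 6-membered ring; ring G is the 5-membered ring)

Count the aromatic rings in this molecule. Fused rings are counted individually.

5

Rings A and B form a fused bicyclic system (with one sulfur) with 9 sp² atoms and 10 π electrons from ring double bonds plus a heteroatom lone pair. 10 = 4(2)+2, so the system is aromatic and both rings count as aromatic (benzothiophene).
Rings C and D form a fused bicyclic system with 10 sp² atoms and 10 π electrons from ring double bonds. 10 = 4(2)+2, so the system is aromatic and both rings count as aromatic (naphthalene).
Ring E has two sp³ carbons, so it is not fully conjugated — not aromatic (2,3-dihydrofuran).
Ring F has a continuous p-orbital overlap around the ring; 3 ring double bonds give 6 π electrons. Since 6 = 4n+2 (n=1), ring F is aromatic (benzene ring).
Ring G has two sp³ carbons, so it is not fully conjugated — not aromatic (oxolane ring).
Aromatic: A, B, C, D, F. Total: 5.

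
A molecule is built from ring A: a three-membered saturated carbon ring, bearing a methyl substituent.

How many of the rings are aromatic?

0

Ring A has only sp³ atoms, so it is not fully conjugated — not aromatic (cyclopropane).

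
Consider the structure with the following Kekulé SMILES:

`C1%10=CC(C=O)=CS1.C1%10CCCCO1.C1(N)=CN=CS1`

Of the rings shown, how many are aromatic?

The SMILES encodes a five-membered ring of four carbons and one sulfur, with two C=C double bonds; a six-membered saturated ring of five carbons and one oxygen; a five-membered ring with a sulfur at position 1 and a nitrogen at position 3 (in a C=N bond), with two double bonds.
The 5-membered ring with one sulfur has a continuous p-orbital overlap around the ring; 2 ring double bonds (4 π electrons) plus a heteroatom lone pair (2) give 6 π electrons. 6 = 4(1)+2, so it is aromatic (thiophene).
The 6-membered ring with one oxygen has only sp³ atoms, so it is not fully conjugated — not aromatic (tetrahydropyran).
The 5-membered ring with one sulfur and one =N– is fully conjugated (every ring atom contributes a p orbital); 2 ring double bonds (4 π electrons) plus a heteroatom lone pair (2) give 6 π electrons. That satisfies 4n+2 with n=1, so it is aromatic (thiazole).
2 of the 3 rings are aromatic. Total: 2.

2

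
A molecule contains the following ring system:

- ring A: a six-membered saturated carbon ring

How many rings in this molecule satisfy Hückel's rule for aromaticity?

Ring A has only sp³ atoms, so it is not fully conjugated — not aromatic (cyclohexane).

0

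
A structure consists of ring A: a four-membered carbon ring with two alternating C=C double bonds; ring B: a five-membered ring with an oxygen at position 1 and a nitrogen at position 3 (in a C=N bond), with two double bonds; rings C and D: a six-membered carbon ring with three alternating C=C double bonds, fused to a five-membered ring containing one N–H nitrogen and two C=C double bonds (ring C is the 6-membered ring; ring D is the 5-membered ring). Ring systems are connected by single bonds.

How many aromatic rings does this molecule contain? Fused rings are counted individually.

3

Ring A has only sp² ring atoms; a planar conformation would have a fully conjugated π system of 4 electrons. But 4 = 4(1), which is 4n not 4n+2, so ring A is not aromatic (cyclobutadiene) — cyclobutadiene is antiaromatic and distorts to a rectangle.
Ring B is planar and fully conjugated; 2 ring double bonds (4 π electrons) plus a heteroatom lone pair (2) give 6 π electrons. That satisfies 4n+2 with n=1, so ring B is aromatic (oxazole).
Rings C and D form a fused bicyclic system (with one N–H) with 9 sp² atoms and 10 π electrons from ring double bonds plus a heteroatom lone pair. 10 = 4(2)+2, so the system is aromatic and both rings count as aromatic (indole).
Aromatic: B, C, D. Total: 3.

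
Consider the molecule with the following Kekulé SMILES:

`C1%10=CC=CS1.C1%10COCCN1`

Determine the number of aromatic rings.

The SMILES encodes a five-membered ring of four carbons and one sulfur, with two C=C double bonds; a six-membered saturated ring with an oxygen and an N–H nitrogen at positions 1 and 4.
The 5-membered ring with one sulfur is planar and fully conjugated; 2 ring double bonds (4 π electrons) plus a heteroatom lone pair (2) give 6 π electrons. Since 6 = 4n+2 (n=1), it is aromatic (thiophene).
The 6-membered ring with one oxygen and one N–H (1,4) has only sp³ atoms, so it is not fully conjugated — not aromatic (morpholine).
1 of the 2 rings is aromatic. Total: 1.

1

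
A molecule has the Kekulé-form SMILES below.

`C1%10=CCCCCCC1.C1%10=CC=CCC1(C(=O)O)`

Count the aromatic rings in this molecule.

The SMILES encodes an eight-membered carbon ring with one C=C double bond; a six-membered carbon ring with two conjugated C=C double bonds and two sp³ carbons.
The 8-membered ring has six sp³ carbons, so it is not fully conjugated — not aromatic (cyclooctene).
The 6-membered ring has two sp³ carbons, so it is not fully conjugated — not aromatic (1,3-cyclohexadiene).
None of the rings are aromatic. Total: 0.

0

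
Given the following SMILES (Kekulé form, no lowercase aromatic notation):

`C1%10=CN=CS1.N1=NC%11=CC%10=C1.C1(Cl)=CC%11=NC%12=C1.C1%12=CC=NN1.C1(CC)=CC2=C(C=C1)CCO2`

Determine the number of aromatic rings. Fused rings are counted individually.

5

The SMILES encodes a five-membered ring with a sulfur at position 1 and a nitrogen at position 3 (in a C=N bond), with two double bonds; a six-membered ring with two adjacent nitrogens and three alternating double bonds; a six-membered ring of five carbons and one nitrogen with three alternating double bonds; a five-membered ring with two adjacent nitrogens (one bearing H, one in a double bond) and two double bonds; a six-membered carbon ring with three alternating C=C double bonds, fused to a five-membered ring containing one oxygen and two sp³ carbons.
The 5-membered ring with one sulfur and one =N– is fully conjugated (every ring atom contributes a p orbital); 2 ring double bonds (4 π electrons) plus a heteroatom lone pair (2) give 6 π electrons. Since 6 = 4n+2 (n=1), it is aromatic (thiazole).
The 6-membered ring with two nitrogens (1,2) has a continuous p-orbital overlap around the ring; 3 ring double bonds give 6 π electrons. That satisfies 4n+2 with n=1, so it is aromatic (pyridazine).
The 6-membered ring with one nitrogen is fully conjugated (every ring atom contributes a p orbital); 3 ring double bonds give 6 π electrons. Since 6 = 4n+2 (n=1), it is aromatic (pyridine).
The 5-membered ring with two adjacent nitrogens (one N–H, one =N–) has a continuous p-orbital overlap around the ring; 2 ring double bonds (4 π electrons) plus a heteroatom lone pair (2) give 6 π electrons. That satisfies 4n+2 with n=1, so it is aromatic (pyrazole).
The 6-membered ring is fully conjugated (every ring atom contributes a p orbital); 3 ring double bonds give 6 π electrons. That satisfies 4n+2 with n=1, so it is aromatic (benzene ring).
The 5-membered ring with one oxygen has two sp³ carbons, so it is not fully conjugated — not aromatic (oxolane ring).
5 of the 6 rings are aromatic. Total: 5.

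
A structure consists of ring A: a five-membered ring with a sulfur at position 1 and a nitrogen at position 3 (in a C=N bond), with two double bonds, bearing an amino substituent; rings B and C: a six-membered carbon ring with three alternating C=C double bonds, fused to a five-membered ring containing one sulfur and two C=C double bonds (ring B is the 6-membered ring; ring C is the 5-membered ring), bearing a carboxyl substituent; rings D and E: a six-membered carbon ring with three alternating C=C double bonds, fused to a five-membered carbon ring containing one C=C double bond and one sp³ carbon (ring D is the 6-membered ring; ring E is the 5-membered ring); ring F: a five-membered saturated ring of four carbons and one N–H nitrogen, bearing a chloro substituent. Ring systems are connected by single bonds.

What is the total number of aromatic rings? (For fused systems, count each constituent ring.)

4

Ring A is fully conjugated (every ring atom contributes a p orbital); 2 ring double bonds (4 π electrons) plus a heteroatom lone pair (2) give 6 π electrons. 6 = 4(1)+2, so ring A is aromatic (thiazole).
Rings B and C form a fused bicyclic system (with one sulfur) with 9 sp² atoms and 10 π electrons from ring double bonds plus a heteroatom lone pair. 10 = 4(2)+2, so the system is aromatic and both rings count as aromatic (benzothiophene).
Ring D is planar and fully conjugated; 3 ring double bonds give 6 π electrons. That satisfies 4n+2 with n=1, so ring D is aromatic (benzene ring).
Ring E has one sp³ carbon, so it is not fully conjugated — not aromatic (cyclopentene ring).
Ring F has only sp³ atoms, so it is not fully conjugated — not aromatic (pyrrolidine).
Aromatic: A, B, C, D. Total: 4.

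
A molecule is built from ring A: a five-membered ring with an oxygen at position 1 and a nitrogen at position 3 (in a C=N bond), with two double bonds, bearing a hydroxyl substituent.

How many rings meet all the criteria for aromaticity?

Ring A is planar and fully conjugated; 2 ring double bonds (4 π electrons) plus a heteroatom lone pair (2) give 6 π electrons. 6 = 4(1)+2, so ring A is aromatic (oxazole).

1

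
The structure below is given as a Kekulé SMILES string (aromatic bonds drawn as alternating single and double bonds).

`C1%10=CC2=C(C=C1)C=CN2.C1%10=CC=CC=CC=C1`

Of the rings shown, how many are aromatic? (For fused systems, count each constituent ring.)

2

The SMILES encodes a six-membered carbon ring with three alternating C=C double bonds, fused to a five-membered ring containing one N–H nitrogen and two C=C double bonds; an eight-membered carbon ring with four alternating C=C double bonds.
The fused 6/5-membered bicyclic (with one N–H) is a single π system with 9 sp² atoms and 10 π electrons from ring double bonds plus a heteroatom lone pair. 10 = 4(2)+2, so the system is aromatic and both rings count as aromatic (indole).
The 8-membered ring has only sp² ring atoms; a planar conformation would have a fully conjugated π system of 8 electrons. But 8 = 4(2), which is 4n not 4n+2, so it is not aromatic (cyclooctatetraene) — cyclooctatetraene distorts into a non-planar tub to avoid antiaromaticity.
2 of the 3 rings are aromatic. Total: 2.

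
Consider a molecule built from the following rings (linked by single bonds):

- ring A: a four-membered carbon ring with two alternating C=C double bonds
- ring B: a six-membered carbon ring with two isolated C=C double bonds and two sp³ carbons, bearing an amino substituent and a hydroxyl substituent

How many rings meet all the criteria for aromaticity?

Ring A has only sp² ring atoms; a planar conformation would have a fully conjugated π system of 4 electrons. But 4 = 4(1), which is 4n not 4n+2, so ring A is not aromatic (cyclobutadiene) — cyclobutadiene is antiaromatic and distorts to a rectangle.
Ring B has two sp³ carbons, so it is not fully conjugated — not aromatic (1,4-cyclohexadiene).
No ring is aromatic. Total: 0.

0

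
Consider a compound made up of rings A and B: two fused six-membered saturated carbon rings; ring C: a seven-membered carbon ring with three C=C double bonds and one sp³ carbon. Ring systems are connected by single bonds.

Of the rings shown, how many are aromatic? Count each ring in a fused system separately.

0

Ring A has only sp³ atoms, so it is not fully conjugated — not aromatic (cyclohexane ring).
Ring B has only sp³ atoms, so it is not fully conjugated — not aromatic (cyclohexane ring).
Ring C has one sp³ carbon, so it is not fully conjugated — not aromatic (cycloheptatriene).
No ring is aromatic. Total: 0.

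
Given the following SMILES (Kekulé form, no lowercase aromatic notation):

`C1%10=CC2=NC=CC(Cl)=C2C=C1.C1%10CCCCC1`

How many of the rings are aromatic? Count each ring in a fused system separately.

The SMILES encodes two fused six-membered rings, each with three alternating double bonds; one ring is all carbon and the other has one ring nitrogen; a six-membered saturated carbon ring.
The fused 6/6-membered bicyclic (with one nitrogen) is a single π system with 10 sp² atoms and 10 π electrons from ring double bonds. 10 = 4(2)+2, so the system is aromatic and both rings count as aromatic (quinoline).
The 6-membered ring has only sp³ atoms, so it is not fully conjugated — not aromatic (cyclohexane).
2 of the 3 rings are aromatic. Total: 2.

2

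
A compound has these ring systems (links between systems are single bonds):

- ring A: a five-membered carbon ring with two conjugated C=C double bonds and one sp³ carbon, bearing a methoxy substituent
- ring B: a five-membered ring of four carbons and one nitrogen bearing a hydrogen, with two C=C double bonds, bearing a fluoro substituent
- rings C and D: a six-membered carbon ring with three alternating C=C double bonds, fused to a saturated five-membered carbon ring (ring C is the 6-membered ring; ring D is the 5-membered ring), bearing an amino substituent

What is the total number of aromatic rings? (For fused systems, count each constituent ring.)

Ring A has one sp³ carbon, so it is not fully conjugated — not aromatic (cyclopentadiene).
Ring B is fully conjugated (every ring atom contributes a p orbital); 2 ring double bonds (4 π electrons) plus a heteroatom lone pair (2) give 6 π electrons. 6 = 4(1)+2, so ring B is aromatic (pyrrole).
Ring C is fully conjugated (every ring atom contributes a p orbital); 3 ring double bonds give 6 π electrons. That satisfies 4n+2 with n=1, so ring C is aromatic (benzene ring).
Ring D has three sp³ carbons, so it is not fully conjugated — not aromatic (cyclopentane ring).
Aromatic: B, C. Total: 2.

2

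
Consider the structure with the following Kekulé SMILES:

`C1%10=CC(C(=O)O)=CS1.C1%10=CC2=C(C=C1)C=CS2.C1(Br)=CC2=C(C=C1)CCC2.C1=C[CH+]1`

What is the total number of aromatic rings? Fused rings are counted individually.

The SMILES encodes a five-membered ring of four carbons and one sulfur, with two C=C double bonds; a six-membered carbon ring with three alternating C=C double bonds, fused to a five-membered ring containing one sulfur and two C=C double bonds; a six-membered carbon ring with three alternating C=C double bonds, fused to a saturated five-membered carbon ring; a three-membered all-carbon ring bearing a positive charge on one carbon, with one C=C double bond.
The 5-membered ring with one sulfur is planar and fully conjugated; 2 ring double bonds (4 π electrons) plus a heteroatom lone pair (2) give 6 π electrons. Since 6 = 4n+2 (n=1), it is aromatic (thiophene).
The fused 6/5-membered bicyclic (with one sulfur) is a single π system with 9 sp² atoms and 10 π electrons from ring double bonds plus a heteroatom lone pair. 10 = 4(2)+2, so the system is aromatic and both rings count as aromatic (benzothiophene).
The 6-membered ring has a continuous p-orbital overlap around the ring; 3 ring double bonds give 6 π electrons. That satisfies 4n+2 with n=1, so it is aromatic (benzene ring).
The 5-membered ring has three sp³ carbons, so it is not fully conjugated — not aromatic (cyclopentane ring).
The 3-membered ring is planar and fully conjugated; 1 ring double bond (2 π electrons) plus the carbocation's empty p orbital (0, but keeps the ring conjugated) give 2 π electrons. 2 = 4(0)+2, so it is aromatic (cyclopropenyl cation).
5 of the 6 rings are aromatic. Total: 5.

5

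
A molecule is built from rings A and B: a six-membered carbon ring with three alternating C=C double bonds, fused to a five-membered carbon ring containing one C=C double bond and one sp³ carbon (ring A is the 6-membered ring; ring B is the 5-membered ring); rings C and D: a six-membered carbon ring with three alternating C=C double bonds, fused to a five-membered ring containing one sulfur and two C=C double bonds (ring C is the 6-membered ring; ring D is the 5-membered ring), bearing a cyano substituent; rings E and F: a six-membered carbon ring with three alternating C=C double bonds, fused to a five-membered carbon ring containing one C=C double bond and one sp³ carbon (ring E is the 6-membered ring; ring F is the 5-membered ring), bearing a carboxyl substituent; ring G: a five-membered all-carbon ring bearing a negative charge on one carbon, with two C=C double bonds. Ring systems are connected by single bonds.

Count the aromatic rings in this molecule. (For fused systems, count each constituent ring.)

5

Ring A has a continuous p-orbital overlap around the ring; 3 ring double bonds give 6 π electrons. That satisfies 4n+2 with n=1, so ring A is aromatic (benzene ring).
Ring B has one sp³ carbon, so it is not fully conjugated — not aromatic (cyclopentene ring).
Rings C and D form a fused bicyclic system (with one sulfur) with 9 sp² atoms and 10 π electrons from ring double bonds plus a heteroatom lone pair. 10 = 4(2)+2, so the system is aromatic and both rings count as aromatic (benzothiophene).
Ring E is planar and fully conjugated; 3 ring double bonds give 6 π electrons. Since 6 = 4n+2 (n=1), ring E is aromatic (benzene ring).
Ring F has one sp³ carbon, so it is not fully conjugated — not aromatic (cyclopentene ring).
Ring G is planar and fully conjugated; 2 ring double bonds (4 π electrons) plus the carbanion lone pair (2) give 6 π electrons. 6 = 4(1)+2, so ring G is aromatic (cyclopentadienyl anion).
Aromatic: A, C, D, E, G. Total: 5.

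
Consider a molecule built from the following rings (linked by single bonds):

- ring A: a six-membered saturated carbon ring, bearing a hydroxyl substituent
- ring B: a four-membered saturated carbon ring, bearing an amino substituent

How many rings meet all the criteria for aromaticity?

0

Ring A has only sp³ atoms, so it is not fully conjugated — not aromatic (cyclohexane).
Ring B has only sp³ atoms, so it is not fully conjugated — not aromatic (cyclobutane).
No ring is aromatic. Total: 0.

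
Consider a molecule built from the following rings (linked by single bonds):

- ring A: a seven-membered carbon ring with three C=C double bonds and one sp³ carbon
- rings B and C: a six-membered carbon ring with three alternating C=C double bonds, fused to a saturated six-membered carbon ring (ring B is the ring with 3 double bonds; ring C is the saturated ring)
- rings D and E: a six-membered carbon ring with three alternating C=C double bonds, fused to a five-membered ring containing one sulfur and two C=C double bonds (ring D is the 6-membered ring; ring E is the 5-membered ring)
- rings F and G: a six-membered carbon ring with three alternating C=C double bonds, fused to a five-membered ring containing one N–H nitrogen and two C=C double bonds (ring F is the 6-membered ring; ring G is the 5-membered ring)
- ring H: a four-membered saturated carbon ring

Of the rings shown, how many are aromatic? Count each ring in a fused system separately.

Ring A has one sp³ carbon, so it is not fully conjugated — not aromatic (cycloheptatriene).
Ring B is fully conjugated (every ring atom contributes a p orbital); 3 ring double bonds give 6 π electrons. 6 = 4(1)+2, so ring B is aromatic (benzene ring).
Ring C has four sp³ carbons, so it is not fully conjugated — not aromatic (cyclohexane ring).
Rings D and E form a fused bicyclic system (with one sulfur) with 9 sp² atoms and 10 π electrons from ring double bonds plus a heteroatom lone pair. 10 = 4(2)+2, so the system is aromatic and both rings count as aromatic (benzothiophene).
Rings F and G form a fused bicyclic system (with one N–H) with 9 sp² atoms and 10 π electrons from ring double bonds plus a heteroatom lone pair. 10 = 4(2)+2, so the system is aromatic and both rings count as aromatic (indole).
Ring H has only sp³ atoms, so it is not fully conjugated — not aromatic (cyclobutane).
Aromatic: B, D, E, F, G. Total: 5.

5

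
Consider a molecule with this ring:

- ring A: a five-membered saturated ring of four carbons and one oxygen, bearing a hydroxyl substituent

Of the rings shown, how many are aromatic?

Ring A has only sp³ atoms, so it is not fully conjugated — not aromatic (tetrahydrofuran).

0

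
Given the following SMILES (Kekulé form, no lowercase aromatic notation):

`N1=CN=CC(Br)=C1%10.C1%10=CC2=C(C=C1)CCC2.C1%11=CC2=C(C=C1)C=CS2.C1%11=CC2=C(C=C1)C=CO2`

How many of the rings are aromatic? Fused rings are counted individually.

The SMILES encodes a six-membered ring with nitrogens at positions 1 and 3 and three alternating double bonds; a six-membered carbon ring with three alternating C=C double bonds, fused to a saturated five-membered carbon ring; a six-membered carbon ring with three alternating C=C double bonds, fused to a five-membered ring containing one sulfur and two C=C double bonds; a six-membered carbon ring with three alternating C=C double bonds, fused to a five-membered ring containing one oxygen and two C=C double bonds.
The 6-membered ring with two nitrogens (1,3) has a continuous p-orbital overlap around the ring; 3 ring double bonds give 6 π electrons. 6 = 4(1)+2, so it is aromatic (pyrimidine).
The 6-membered ring is planar and fully conjugated; 3 ring double bonds give 6 π electrons. That satisfies 4n+2 with n=1, so it is aromatic (benzene ring).
The 5-membered ring has three sp³ carbons, so it is not fully conjugated — not aromatic (cyclopentane ring).
The fused 6/5-membered bicyclic (with one sulfur) is a single π system with 9 sp² atoms and 10 π electrons from ring double bonds plus a heteroatom lone pair. 10 = 4(2)+2, so the system is aromatic and both rings count as aromatic (benzothiophene).
The fused 6/5-membered bicyclic (with one oxygen) is a single π system with 9 sp² atoms and 10 π electrons from ring double bonds plus a heteroatom lone pair. 10 = 4(2)+2, so the system is aromatic and both rings count as aromatic (benzofuran).
6 of the 7 rings are aromatic. Total: 6.

6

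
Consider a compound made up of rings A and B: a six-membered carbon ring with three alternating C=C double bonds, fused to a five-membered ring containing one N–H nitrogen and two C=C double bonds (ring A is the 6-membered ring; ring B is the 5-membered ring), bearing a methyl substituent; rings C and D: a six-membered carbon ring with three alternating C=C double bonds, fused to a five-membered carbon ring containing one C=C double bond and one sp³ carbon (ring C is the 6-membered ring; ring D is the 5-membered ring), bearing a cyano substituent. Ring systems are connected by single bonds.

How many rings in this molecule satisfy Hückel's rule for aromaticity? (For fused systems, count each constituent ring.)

3

Rings A and B form a fused bicyclic system (with one N–H) with 9 sp² atoms and 10 π electrons from ring double bonds plus a heteroatom lone pair. 10 = 4(2)+2, so the system is aromatic and both rings count as aromatic (indole).
Ring C has a continuous p-orbital overlap around the ring; 3 ring double bonds give 6 π electrons. 6 = 4(1)+2, so ring C is aromatic (benzene ring).
Ring D has one sp³ carbon, so it is not fully conjugated — not aromatic (cyclopentene ring).
Aromatic: A, B, C. Total: 3.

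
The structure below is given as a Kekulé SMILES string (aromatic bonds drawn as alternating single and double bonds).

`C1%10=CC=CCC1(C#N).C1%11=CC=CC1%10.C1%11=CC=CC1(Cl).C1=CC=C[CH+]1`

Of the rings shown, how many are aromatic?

The SMILES encodes a six-membered carbon ring with two conjugated C=C double bonds and two sp³ carbons; a five-membered carbon ring with two conjugated C=C double bonds and one sp³ carbon; a five-membered carbon ring with two conjugated C=C double bonds and one sp³ carbon; a five-membered all-carbon ring bearing a positive charge on one carbon, with two C=C double bonds.
The 6-membered ring has two sp³ carbons, so it is not fully conjugated — not aromatic (1,3-cyclohexadiene).
The 5-membered ring has one sp³ carbon, so it is not fully conjugated — not aromatic (cyclopentadiene).
The second 5-membered ring has one sp³ carbon, so it is not fully conjugated — not aromatic (cyclopentadiene).
The third 5-membered ring has only sp² ring atoms; a planar conformation would have a fully conjugated π system of 4 electrons. But 4 = 4(1), which is 4n not 4n+2, so it is not aromatic (cyclopentadienyl cation).
None of the rings are aromatic. Total: 0.

0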